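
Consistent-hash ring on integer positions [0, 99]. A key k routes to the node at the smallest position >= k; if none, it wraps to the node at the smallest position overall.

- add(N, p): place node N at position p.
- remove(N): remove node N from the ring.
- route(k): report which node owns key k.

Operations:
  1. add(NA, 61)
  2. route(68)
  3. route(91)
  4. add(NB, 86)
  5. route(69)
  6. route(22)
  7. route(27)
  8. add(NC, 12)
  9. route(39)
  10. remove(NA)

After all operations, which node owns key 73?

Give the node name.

Answer: NB

Derivation:
Op 1: add NA@61 -> ring=[61:NA]
Op 2: route key 68: none >= 68, wrap to smallest pos 61 -> NA
Op 3: route key 91: none >= 91, wrap to smallest pos 61 -> NA
Op 4: add NB@86 -> ring=[61:NA,86:NB]
Op 5: route key 69: smallest pos >= 69 is 86 -> NB
Op 6: route key 22: smallest pos >= 22 is 61 -> NA
Op 7: route key 27: smallest pos >= 27 is 61 -> NA
Op 8: add NC@12 -> ring=[12:NC,61:NA,86:NB]
Op 9: route key 39: smallest pos >= 39 is 61 -> NA
Op 10: remove NA -> ring=[12:NC,86:NB]
Final route key 73: smallest pos >= 73 is 86 -> NB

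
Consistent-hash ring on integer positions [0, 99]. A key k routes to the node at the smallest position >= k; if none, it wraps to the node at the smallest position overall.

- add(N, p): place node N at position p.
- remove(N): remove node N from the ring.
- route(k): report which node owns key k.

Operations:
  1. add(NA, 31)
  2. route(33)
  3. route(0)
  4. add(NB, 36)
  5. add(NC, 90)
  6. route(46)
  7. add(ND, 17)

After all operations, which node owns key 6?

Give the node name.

Answer: ND

Derivation:
Op 1: add NA@31 -> ring=[31:NA]
Op 2: route key 33: none >= 33, wrap to smallest pos 31 -> NA
Op 3: route key 0: smallest pos >= 0 is 31 -> NA
Op 4: add NB@36 -> ring=[31:NA,36:NB]
Op 5: add NC@90 -> ring=[31:NA,36:NB,90:NC]
Op 6: route key 46: smallest pos >= 46 is 90 -> NC
Op 7: add ND@17 -> ring=[17:ND,31:NA,36:NB,90:NC]
Final route key 6: smallest pos >= 6 is 17 -> ND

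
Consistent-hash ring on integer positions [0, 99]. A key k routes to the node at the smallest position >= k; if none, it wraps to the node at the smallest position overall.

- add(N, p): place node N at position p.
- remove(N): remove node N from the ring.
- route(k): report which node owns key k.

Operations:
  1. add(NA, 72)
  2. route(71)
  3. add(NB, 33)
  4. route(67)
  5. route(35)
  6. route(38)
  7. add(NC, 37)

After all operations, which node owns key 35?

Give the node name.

Op 1: add NA@72 -> ring=[72:NA]
Op 2: route key 71: smallest pos >= 71 is 72 -> NA
Op 3: add NB@33 -> ring=[33:NB,72:NA]
Op 4: route key 67: smallest pos >= 67 is 72 -> NA
Op 5: route key 35: smallest pos >= 35 is 72 -> NA
Op 6: route key 38: smallest pos >= 38 is 72 -> NA
Op 7: add NC@37 -> ring=[33:NB,37:NC,72:NA]
Final route key 35: smallest pos >= 35 is 37 -> NC

Answer: NC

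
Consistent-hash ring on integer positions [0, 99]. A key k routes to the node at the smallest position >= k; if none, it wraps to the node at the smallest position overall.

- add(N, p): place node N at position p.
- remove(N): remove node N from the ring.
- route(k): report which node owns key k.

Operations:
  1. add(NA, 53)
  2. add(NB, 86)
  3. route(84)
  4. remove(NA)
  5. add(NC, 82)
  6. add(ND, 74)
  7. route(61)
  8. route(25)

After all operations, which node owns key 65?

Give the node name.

Op 1: add NA@53 -> ring=[53:NA]
Op 2: add NB@86 -> ring=[53:NA,86:NB]
Op 3: route key 84: smallest pos >= 84 is 86 -> NB
Op 4: remove NA -> ring=[86:NB]
Op 5: add NC@82 -> ring=[82:NC,86:NB]
Op 6: add ND@74 -> ring=[74:ND,82:NC,86:NB]
Op 7: route key 61: smallest pos >= 61 is 74 -> ND
Op 8: route key 25: smallest pos >= 25 is 74 -> ND
Final route key 65: smallest pos >= 65 is 74 -> ND

Answer: ND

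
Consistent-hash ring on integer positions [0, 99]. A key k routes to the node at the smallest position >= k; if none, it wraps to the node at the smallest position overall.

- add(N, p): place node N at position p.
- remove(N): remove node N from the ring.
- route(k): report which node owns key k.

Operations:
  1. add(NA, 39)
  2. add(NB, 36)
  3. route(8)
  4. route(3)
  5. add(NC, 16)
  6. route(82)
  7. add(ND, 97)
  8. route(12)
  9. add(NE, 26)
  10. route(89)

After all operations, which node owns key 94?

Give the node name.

Answer: ND

Derivation:
Op 1: add NA@39 -> ring=[39:NA]
Op 2: add NB@36 -> ring=[36:NB,39:NA]
Op 3: route key 8: smallest pos >= 8 is 36 -> NB
Op 4: route key 3: smallest pos >= 3 is 36 -> NB
Op 5: add NC@16 -> ring=[16:NC,36:NB,39:NA]
Op 6: route key 82: none >= 82, wrap to smallest pos 16 -> NC
Op 7: add ND@97 -> ring=[16:NC,36:NB,39:NA,97:ND]
Op 8: route key 12: smallest pos >= 12 is 16 -> NC
Op 9: add NE@26 -> ring=[16:NC,26:NE,36:NB,39:NA,97:ND]
Op 10: route key 89: smallest pos >= 89 is 97 -> ND
Final route key 94: smallest pos >= 94 is 97 -> ND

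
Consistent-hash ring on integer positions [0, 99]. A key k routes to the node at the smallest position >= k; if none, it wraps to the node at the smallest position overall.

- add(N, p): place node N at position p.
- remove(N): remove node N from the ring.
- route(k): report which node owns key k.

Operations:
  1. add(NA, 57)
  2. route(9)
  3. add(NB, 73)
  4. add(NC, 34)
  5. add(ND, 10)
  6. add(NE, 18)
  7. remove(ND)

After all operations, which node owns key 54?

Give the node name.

Op 1: add NA@57 -> ring=[57:NA]
Op 2: route key 9: smallest pos >= 9 is 57 -> NA
Op 3: add NB@73 -> ring=[57:NA,73:NB]
Op 4: add NC@34 -> ring=[34:NC,57:NA,73:NB]
Op 5: add ND@10 -> ring=[10:ND,34:NC,57:NA,73:NB]
Op 6: add NE@18 -> ring=[10:ND,18:NE,34:NC,57:NA,73:NB]
Op 7: remove ND -> ring=[18:NE,34:NC,57:NA,73:NB]
Final route key 54: smallest pos >= 54 is 57 -> NA

Answer: NA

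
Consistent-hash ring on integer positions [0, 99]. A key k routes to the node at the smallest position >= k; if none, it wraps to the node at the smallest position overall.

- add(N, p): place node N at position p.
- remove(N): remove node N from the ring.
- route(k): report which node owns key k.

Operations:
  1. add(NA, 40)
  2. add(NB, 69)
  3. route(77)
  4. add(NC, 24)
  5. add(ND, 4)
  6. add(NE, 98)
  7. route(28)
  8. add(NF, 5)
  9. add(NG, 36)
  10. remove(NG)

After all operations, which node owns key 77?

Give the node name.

Op 1: add NA@40 -> ring=[40:NA]
Op 2: add NB@69 -> ring=[40:NA,69:NB]
Op 3: route key 77: none >= 77, wrap to smallest pos 40 -> NA
Op 4: add NC@24 -> ring=[24:NC,40:NA,69:NB]
Op 5: add ND@4 -> ring=[4:ND,24:NC,40:NA,69:NB]
Op 6: add NE@98 -> ring=[4:ND,24:NC,40:NA,69:NB,98:NE]
Op 7: route key 28: smallest pos >= 28 is 40 -> NA
Op 8: add NF@5 -> ring=[4:ND,5:NF,24:NC,40:NA,69:NB,98:NE]
Op 9: add NG@36 -> ring=[4:ND,5:NF,24:NC,36:NG,40:NA,69:NB,98:NE]
Op 10: remove NG -> ring=[4:ND,5:NF,24:NC,40:NA,69:NB,98:NE]
Final route key 77: smallest pos >= 77 is 98 -> NE

Answer: NE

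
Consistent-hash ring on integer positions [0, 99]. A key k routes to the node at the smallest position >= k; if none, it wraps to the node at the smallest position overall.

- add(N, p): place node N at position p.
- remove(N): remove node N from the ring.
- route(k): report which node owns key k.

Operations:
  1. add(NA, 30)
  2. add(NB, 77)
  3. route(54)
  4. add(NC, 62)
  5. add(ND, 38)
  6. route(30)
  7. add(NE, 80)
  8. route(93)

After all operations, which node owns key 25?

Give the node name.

Op 1: add NA@30 -> ring=[30:NA]
Op 2: add NB@77 -> ring=[30:NA,77:NB]
Op 3: route key 54: smallest pos >= 54 is 77 -> NB
Op 4: add NC@62 -> ring=[30:NA,62:NC,77:NB]
Op 5: add ND@38 -> ring=[30:NA,38:ND,62:NC,77:NB]
Op 6: route key 30: smallest pos >= 30 is 30 -> NA
Op 7: add NE@80 -> ring=[30:NA,38:ND,62:NC,77:NB,80:NE]
Op 8: route key 93: none >= 93, wrap to smallest pos 30 -> NA
Final route key 25: smallest pos >= 25 is 30 -> NA

Answer: NA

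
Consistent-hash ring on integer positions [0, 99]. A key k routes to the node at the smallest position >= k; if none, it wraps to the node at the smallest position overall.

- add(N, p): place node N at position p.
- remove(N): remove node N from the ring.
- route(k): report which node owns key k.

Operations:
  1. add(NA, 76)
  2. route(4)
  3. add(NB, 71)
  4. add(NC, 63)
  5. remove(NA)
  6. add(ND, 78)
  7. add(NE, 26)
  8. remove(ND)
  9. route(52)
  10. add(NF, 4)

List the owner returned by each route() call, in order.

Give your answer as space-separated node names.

Op 1: add NA@76 -> ring=[76:NA]
Op 2: route key 4: smallest pos >= 4 is 76 -> NA
Op 3: add NB@71 -> ring=[71:NB,76:NA]
Op 4: add NC@63 -> ring=[63:NC,71:NB,76:NA]
Op 5: remove NA -> ring=[63:NC,71:NB]
Op 6: add ND@78 -> ring=[63:NC,71:NB,78:ND]
Op 7: add NE@26 -> ring=[26:NE,63:NC,71:NB,78:ND]
Op 8: remove ND -> ring=[26:NE,63:NC,71:NB]
Op 9: route key 52: smallest pos >= 52 is 63 -> NC
Op 10: add NF@4 -> ring=[4:NF,26:NE,63:NC,71:NB]

Answer: NA NC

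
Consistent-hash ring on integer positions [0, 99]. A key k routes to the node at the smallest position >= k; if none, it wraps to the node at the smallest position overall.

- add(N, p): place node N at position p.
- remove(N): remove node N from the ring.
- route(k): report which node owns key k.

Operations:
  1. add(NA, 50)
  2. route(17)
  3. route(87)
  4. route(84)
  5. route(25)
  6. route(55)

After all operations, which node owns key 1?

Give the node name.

Answer: NA

Derivation:
Op 1: add NA@50 -> ring=[50:NA]
Op 2: route key 17: smallest pos >= 17 is 50 -> NA
Op 3: route key 87: none >= 87, wrap to smallest pos 50 -> NA
Op 4: route key 84: none >= 84, wrap to smallest pos 50 -> NA
Op 5: route key 25: smallest pos >= 25 is 50 -> NA
Op 6: route key 55: none >= 55, wrap to smallest pos 50 -> NA
Final route key 1: smallest pos >= 1 is 50 -> NA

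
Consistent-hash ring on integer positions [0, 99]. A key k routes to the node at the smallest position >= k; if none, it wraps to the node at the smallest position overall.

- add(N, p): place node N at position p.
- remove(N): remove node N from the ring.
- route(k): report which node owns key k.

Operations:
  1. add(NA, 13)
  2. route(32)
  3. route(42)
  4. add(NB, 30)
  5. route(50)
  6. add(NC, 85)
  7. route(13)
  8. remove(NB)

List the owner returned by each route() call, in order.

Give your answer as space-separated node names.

Op 1: add NA@13 -> ring=[13:NA]
Op 2: route key 32: none >= 32, wrap to smallest pos 13 -> NA
Op 3: route key 42: none >= 42, wrap to smallest pos 13 -> NA
Op 4: add NB@30 -> ring=[13:NA,30:NB]
Op 5: route key 50: none >= 50, wrap to smallest pos 13 -> NA
Op 6: add NC@85 -> ring=[13:NA,30:NB,85:NC]
Op 7: route key 13: smallest pos >= 13 is 13 -> NA
Op 8: remove NB -> ring=[13:NA,85:NC]

Answer: NA NA NA NA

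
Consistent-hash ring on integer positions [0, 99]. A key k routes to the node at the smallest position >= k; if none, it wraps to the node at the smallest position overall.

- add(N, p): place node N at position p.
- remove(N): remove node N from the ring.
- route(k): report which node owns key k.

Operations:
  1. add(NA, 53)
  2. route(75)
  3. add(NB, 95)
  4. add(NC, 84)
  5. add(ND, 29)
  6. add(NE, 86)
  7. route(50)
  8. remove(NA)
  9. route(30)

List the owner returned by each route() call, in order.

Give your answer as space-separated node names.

Answer: NA NA NC

Derivation:
Op 1: add NA@53 -> ring=[53:NA]
Op 2: route key 75: none >= 75, wrap to smallest pos 53 -> NA
Op 3: add NB@95 -> ring=[53:NA,95:NB]
Op 4: add NC@84 -> ring=[53:NA,84:NC,95:NB]
Op 5: add ND@29 -> ring=[29:ND,53:NA,84:NC,95:NB]
Op 6: add NE@86 -> ring=[29:ND,53:NA,84:NC,86:NE,95:NB]
Op 7: route key 50: smallest pos >= 50 is 53 -> NA
Op 8: remove NA -> ring=[29:ND,84:NC,86:NE,95:NB]
Op 9: route key 30: smallest pos >= 30 is 84 -> NC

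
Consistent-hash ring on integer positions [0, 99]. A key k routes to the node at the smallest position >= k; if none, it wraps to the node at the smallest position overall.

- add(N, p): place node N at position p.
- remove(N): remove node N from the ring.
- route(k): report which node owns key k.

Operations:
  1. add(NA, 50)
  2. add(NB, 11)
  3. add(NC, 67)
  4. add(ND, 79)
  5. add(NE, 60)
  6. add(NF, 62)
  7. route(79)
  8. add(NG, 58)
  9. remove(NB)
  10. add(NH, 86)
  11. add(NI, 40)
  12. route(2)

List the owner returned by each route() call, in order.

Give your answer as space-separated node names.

Op 1: add NA@50 -> ring=[50:NA]
Op 2: add NB@11 -> ring=[11:NB,50:NA]
Op 3: add NC@67 -> ring=[11:NB,50:NA,67:NC]
Op 4: add ND@79 -> ring=[11:NB,50:NA,67:NC,79:ND]
Op 5: add NE@60 -> ring=[11:NB,50:NA,60:NE,67:NC,79:ND]
Op 6: add NF@62 -> ring=[11:NB,50:NA,60:NE,62:NF,67:NC,79:ND]
Op 7: route key 79: smallest pos >= 79 is 79 -> ND
Op 8: add NG@58 -> ring=[11:NB,50:NA,58:NG,60:NE,62:NF,67:NC,79:ND]
Op 9: remove NB -> ring=[50:NA,58:NG,60:NE,62:NF,67:NC,79:ND]
Op 10: add NH@86 -> ring=[50:NA,58:NG,60:NE,62:NF,67:NC,79:ND,86:NH]
Op 11: add NI@40 -> ring=[40:NI,50:NA,58:NG,60:NE,62:NF,67:NC,79:ND,86:NH]
Op 12: route key 2: smallest pos >= 2 is 40 -> NI

Answer: ND NI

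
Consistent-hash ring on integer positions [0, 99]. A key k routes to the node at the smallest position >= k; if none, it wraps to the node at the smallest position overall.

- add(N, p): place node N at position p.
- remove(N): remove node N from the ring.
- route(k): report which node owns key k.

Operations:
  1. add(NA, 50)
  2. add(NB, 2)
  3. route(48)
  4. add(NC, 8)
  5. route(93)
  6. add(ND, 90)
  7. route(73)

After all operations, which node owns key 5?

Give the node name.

Op 1: add NA@50 -> ring=[50:NA]
Op 2: add NB@2 -> ring=[2:NB,50:NA]
Op 3: route key 48: smallest pos >= 48 is 50 -> NA
Op 4: add NC@8 -> ring=[2:NB,8:NC,50:NA]
Op 5: route key 93: none >= 93, wrap to smallest pos 2 -> NB
Op 6: add ND@90 -> ring=[2:NB,8:NC,50:NA,90:ND]
Op 7: route key 73: smallest pos >= 73 is 90 -> ND
Final route key 5: smallest pos >= 5 is 8 -> NC

Answer: NC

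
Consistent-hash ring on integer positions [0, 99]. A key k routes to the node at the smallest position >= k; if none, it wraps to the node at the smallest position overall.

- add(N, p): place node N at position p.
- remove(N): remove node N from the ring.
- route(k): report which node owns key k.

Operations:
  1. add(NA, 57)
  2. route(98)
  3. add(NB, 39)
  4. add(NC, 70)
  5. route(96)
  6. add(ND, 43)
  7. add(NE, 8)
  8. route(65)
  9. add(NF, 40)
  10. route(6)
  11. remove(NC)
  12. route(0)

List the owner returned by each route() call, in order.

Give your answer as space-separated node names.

Answer: NA NB NC NE NE

Derivation:
Op 1: add NA@57 -> ring=[57:NA]
Op 2: route key 98: none >= 98, wrap to smallest pos 57 -> NA
Op 3: add NB@39 -> ring=[39:NB,57:NA]
Op 4: add NC@70 -> ring=[39:NB,57:NA,70:NC]
Op 5: route key 96: none >= 96, wrap to smallest pos 39 -> NB
Op 6: add ND@43 -> ring=[39:NB,43:ND,57:NA,70:NC]
Op 7: add NE@8 -> ring=[8:NE,39:NB,43:ND,57:NA,70:NC]
Op 8: route key 65: smallest pos >= 65 is 70 -> NC
Op 9: add NF@40 -> ring=[8:NE,39:NB,40:NF,43:ND,57:NA,70:NC]
Op 10: route key 6: smallest pos >= 6 is 8 -> NE
Op 11: remove NC -> ring=[8:NE,39:NB,40:NF,43:ND,57:NA]
Op 12: route key 0: smallest pos >= 0 is 8 -> NE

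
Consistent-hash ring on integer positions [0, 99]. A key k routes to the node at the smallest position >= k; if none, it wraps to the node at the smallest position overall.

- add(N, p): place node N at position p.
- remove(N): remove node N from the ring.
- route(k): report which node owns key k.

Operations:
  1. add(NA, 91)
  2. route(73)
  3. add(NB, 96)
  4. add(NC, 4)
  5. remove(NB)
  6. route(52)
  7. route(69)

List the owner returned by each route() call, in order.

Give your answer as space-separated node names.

Op 1: add NA@91 -> ring=[91:NA]
Op 2: route key 73: smallest pos >= 73 is 91 -> NA
Op 3: add NB@96 -> ring=[91:NA,96:NB]
Op 4: add NC@4 -> ring=[4:NC,91:NA,96:NB]
Op 5: remove NB -> ring=[4:NC,91:NA]
Op 6: route key 52: smallest pos >= 52 is 91 -> NA
Op 7: route key 69: smallest pos >= 69 is 91 -> NA

Answer: NA NA NA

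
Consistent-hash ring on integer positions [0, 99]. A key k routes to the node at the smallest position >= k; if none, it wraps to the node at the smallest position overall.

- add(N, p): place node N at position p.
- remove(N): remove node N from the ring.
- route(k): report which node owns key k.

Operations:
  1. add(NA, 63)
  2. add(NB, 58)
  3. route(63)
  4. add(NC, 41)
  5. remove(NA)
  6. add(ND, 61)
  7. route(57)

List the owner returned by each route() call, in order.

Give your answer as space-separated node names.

Op 1: add NA@63 -> ring=[63:NA]
Op 2: add NB@58 -> ring=[58:NB,63:NA]
Op 3: route key 63: smallest pos >= 63 is 63 -> NA
Op 4: add NC@41 -> ring=[41:NC,58:NB,63:NA]
Op 5: remove NA -> ring=[41:NC,58:NB]
Op 6: add ND@61 -> ring=[41:NC,58:NB,61:ND]
Op 7: route key 57: smallest pos >= 57 is 58 -> NB

Answer: NA NB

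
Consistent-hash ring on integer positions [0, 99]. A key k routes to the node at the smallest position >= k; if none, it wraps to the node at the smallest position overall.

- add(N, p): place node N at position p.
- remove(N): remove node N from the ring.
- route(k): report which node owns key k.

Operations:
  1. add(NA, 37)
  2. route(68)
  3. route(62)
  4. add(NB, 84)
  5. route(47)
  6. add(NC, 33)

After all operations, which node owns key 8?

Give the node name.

Answer: NC

Derivation:
Op 1: add NA@37 -> ring=[37:NA]
Op 2: route key 68: none >= 68, wrap to smallest pos 37 -> NA
Op 3: route key 62: none >= 62, wrap to smallest pos 37 -> NA
Op 4: add NB@84 -> ring=[37:NA,84:NB]
Op 5: route key 47: smallest pos >= 47 is 84 -> NB
Op 6: add NC@33 -> ring=[33:NC,37:NA,84:NB]
Final route key 8: smallest pos >= 8 is 33 -> NC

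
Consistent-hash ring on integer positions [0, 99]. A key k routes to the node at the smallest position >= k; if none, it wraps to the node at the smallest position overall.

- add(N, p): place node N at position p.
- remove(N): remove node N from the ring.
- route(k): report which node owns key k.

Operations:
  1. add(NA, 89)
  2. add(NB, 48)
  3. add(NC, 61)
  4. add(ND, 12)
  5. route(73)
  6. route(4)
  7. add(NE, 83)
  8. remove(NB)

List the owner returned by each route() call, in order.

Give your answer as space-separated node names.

Op 1: add NA@89 -> ring=[89:NA]
Op 2: add NB@48 -> ring=[48:NB,89:NA]
Op 3: add NC@61 -> ring=[48:NB,61:NC,89:NA]
Op 4: add ND@12 -> ring=[12:ND,48:NB,61:NC,89:NA]
Op 5: route key 73: smallest pos >= 73 is 89 -> NA
Op 6: route key 4: smallest pos >= 4 is 12 -> ND
Op 7: add NE@83 -> ring=[12:ND,48:NB,61:NC,83:NE,89:NA]
Op 8: remove NB -> ring=[12:ND,61:NC,83:NE,89:NA]

Answer: NA ND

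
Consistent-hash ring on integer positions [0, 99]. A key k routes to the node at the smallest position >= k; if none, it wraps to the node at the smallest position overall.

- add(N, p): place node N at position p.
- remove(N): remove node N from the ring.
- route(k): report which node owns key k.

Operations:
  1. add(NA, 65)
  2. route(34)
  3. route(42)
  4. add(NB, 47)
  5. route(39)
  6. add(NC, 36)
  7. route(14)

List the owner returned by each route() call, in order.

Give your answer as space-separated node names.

Answer: NA NA NB NC

Derivation:
Op 1: add NA@65 -> ring=[65:NA]
Op 2: route key 34: smallest pos >= 34 is 65 -> NA
Op 3: route key 42: smallest pos >= 42 is 65 -> NA
Op 4: add NB@47 -> ring=[47:NB,65:NA]
Op 5: route key 39: smallest pos >= 39 is 47 -> NB
Op 6: add NC@36 -> ring=[36:NC,47:NB,65:NA]
Op 7: route key 14: smallest pos >= 14 is 36 -> NC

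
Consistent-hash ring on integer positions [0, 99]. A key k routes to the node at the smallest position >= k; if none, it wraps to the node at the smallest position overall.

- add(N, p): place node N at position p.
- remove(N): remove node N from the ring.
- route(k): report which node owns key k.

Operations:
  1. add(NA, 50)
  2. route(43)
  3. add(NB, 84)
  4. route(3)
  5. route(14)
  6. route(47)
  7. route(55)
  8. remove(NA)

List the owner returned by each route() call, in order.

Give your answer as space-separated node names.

Answer: NA NA NA NA NB

Derivation:
Op 1: add NA@50 -> ring=[50:NA]
Op 2: route key 43: smallest pos >= 43 is 50 -> NA
Op 3: add NB@84 -> ring=[50:NA,84:NB]
Op 4: route key 3: smallest pos >= 3 is 50 -> NA
Op 5: route key 14: smallest pos >= 14 is 50 -> NA
Op 6: route key 47: smallest pos >= 47 is 50 -> NA
Op 7: route key 55: smallest pos >= 55 is 84 -> NB
Op 8: remove NA -> ring=[84:NB]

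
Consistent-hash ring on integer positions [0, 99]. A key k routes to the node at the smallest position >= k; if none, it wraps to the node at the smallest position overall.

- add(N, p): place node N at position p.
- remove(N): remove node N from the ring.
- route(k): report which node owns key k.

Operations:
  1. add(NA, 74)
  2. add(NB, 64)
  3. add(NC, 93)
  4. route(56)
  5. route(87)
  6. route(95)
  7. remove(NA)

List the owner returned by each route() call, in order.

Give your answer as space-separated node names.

Op 1: add NA@74 -> ring=[74:NA]
Op 2: add NB@64 -> ring=[64:NB,74:NA]
Op 3: add NC@93 -> ring=[64:NB,74:NA,93:NC]
Op 4: route key 56: smallest pos >= 56 is 64 -> NB
Op 5: route key 87: smallest pos >= 87 is 93 -> NC
Op 6: route key 95: none >= 95, wrap to smallest pos 64 -> NB
Op 7: remove NA -> ring=[64:NB,93:NC]

Answer: NB NC NB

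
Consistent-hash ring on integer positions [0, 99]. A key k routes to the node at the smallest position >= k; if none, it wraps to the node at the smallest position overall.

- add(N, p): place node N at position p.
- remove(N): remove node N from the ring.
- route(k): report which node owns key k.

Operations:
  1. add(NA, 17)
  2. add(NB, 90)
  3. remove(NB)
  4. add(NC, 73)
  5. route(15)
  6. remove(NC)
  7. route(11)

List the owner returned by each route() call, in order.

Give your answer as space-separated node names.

Answer: NA NA

Derivation:
Op 1: add NA@17 -> ring=[17:NA]
Op 2: add NB@90 -> ring=[17:NA,90:NB]
Op 3: remove NB -> ring=[17:NA]
Op 4: add NC@73 -> ring=[17:NA,73:NC]
Op 5: route key 15: smallest pos >= 15 is 17 -> NA
Op 6: remove NC -> ring=[17:NA]
Op 7: route key 11: smallest pos >= 11 is 17 -> NA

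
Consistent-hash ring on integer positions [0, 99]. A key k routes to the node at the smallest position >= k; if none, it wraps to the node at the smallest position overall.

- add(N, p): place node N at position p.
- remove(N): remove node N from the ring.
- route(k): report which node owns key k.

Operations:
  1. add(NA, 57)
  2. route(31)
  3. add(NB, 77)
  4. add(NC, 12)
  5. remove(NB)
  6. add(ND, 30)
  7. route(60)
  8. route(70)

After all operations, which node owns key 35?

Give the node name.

Answer: NA

Derivation:
Op 1: add NA@57 -> ring=[57:NA]
Op 2: route key 31: smallest pos >= 31 is 57 -> NA
Op 3: add NB@77 -> ring=[57:NA,77:NB]
Op 4: add NC@12 -> ring=[12:NC,57:NA,77:NB]
Op 5: remove NB -> ring=[12:NC,57:NA]
Op 6: add ND@30 -> ring=[12:NC,30:ND,57:NA]
Op 7: route key 60: none >= 60, wrap to smallest pos 12 -> NC
Op 8: route key 70: none >= 70, wrap to smallest pos 12 -> NC
Final route key 35: smallest pos >= 35 is 57 -> NA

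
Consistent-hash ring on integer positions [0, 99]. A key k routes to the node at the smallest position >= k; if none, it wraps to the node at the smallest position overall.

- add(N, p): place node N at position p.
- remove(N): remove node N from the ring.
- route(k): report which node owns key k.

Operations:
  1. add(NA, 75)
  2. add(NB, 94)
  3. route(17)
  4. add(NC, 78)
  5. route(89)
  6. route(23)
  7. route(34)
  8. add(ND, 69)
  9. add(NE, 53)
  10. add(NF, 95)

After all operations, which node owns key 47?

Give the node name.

Answer: NE

Derivation:
Op 1: add NA@75 -> ring=[75:NA]
Op 2: add NB@94 -> ring=[75:NA,94:NB]
Op 3: route key 17: smallest pos >= 17 is 75 -> NA
Op 4: add NC@78 -> ring=[75:NA,78:NC,94:NB]
Op 5: route key 89: smallest pos >= 89 is 94 -> NB
Op 6: route key 23: smallest pos >= 23 is 75 -> NA
Op 7: route key 34: smallest pos >= 34 is 75 -> NA
Op 8: add ND@69 -> ring=[69:ND,75:NA,78:NC,94:NB]
Op 9: add NE@53 -> ring=[53:NE,69:ND,75:NA,78:NC,94:NB]
Op 10: add NF@95 -> ring=[53:NE,69:ND,75:NA,78:NC,94:NB,95:NF]
Final route key 47: smallest pos >= 47 is 53 -> NE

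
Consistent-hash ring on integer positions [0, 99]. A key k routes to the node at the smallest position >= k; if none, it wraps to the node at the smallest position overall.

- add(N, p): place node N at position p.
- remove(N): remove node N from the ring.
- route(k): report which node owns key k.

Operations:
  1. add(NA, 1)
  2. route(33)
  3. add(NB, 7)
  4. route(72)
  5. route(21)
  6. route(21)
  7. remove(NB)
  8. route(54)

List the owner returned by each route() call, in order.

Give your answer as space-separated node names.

Op 1: add NA@1 -> ring=[1:NA]
Op 2: route key 33: none >= 33, wrap to smallest pos 1 -> NA
Op 3: add NB@7 -> ring=[1:NA,7:NB]
Op 4: route key 72: none >= 72, wrap to smallest pos 1 -> NA
Op 5: route key 21: none >= 21, wrap to smallest pos 1 -> NA
Op 6: route key 21: none >= 21, wrap to smallest pos 1 -> NA
Op 7: remove NB -> ring=[1:NA]
Op 8: route key 54: none >= 54, wrap to smallest pos 1 -> NA

Answer: NA NA NA NA NA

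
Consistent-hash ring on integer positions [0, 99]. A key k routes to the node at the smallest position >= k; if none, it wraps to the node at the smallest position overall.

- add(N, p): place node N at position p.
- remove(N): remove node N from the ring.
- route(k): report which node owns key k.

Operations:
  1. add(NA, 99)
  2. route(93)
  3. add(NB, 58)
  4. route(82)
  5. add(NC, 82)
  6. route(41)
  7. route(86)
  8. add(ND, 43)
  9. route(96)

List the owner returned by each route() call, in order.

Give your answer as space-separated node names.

Op 1: add NA@99 -> ring=[99:NA]
Op 2: route key 93: smallest pos >= 93 is 99 -> NA
Op 3: add NB@58 -> ring=[58:NB,99:NA]
Op 4: route key 82: smallest pos >= 82 is 99 -> NA
Op 5: add NC@82 -> ring=[58:NB,82:NC,99:NA]
Op 6: route key 41: smallest pos >= 41 is 58 -> NB
Op 7: route key 86: smallest pos >= 86 is 99 -> NA
Op 8: add ND@43 -> ring=[43:ND,58:NB,82:NC,99:NA]
Op 9: route key 96: smallest pos >= 96 is 99 -> NA

Answer: NA NA NB NA NA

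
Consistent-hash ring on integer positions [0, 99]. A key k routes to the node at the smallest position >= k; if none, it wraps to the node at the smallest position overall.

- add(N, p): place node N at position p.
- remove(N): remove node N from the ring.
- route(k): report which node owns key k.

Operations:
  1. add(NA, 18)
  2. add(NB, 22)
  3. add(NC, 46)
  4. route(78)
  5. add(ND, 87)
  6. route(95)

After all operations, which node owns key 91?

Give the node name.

Op 1: add NA@18 -> ring=[18:NA]
Op 2: add NB@22 -> ring=[18:NA,22:NB]
Op 3: add NC@46 -> ring=[18:NA,22:NB,46:NC]
Op 4: route key 78: none >= 78, wrap to smallest pos 18 -> NA
Op 5: add ND@87 -> ring=[18:NA,22:NB,46:NC,87:ND]
Op 6: route key 95: none >= 95, wrap to smallest pos 18 -> NA
Final route key 91: none >= 91, wrap to smallest pos 18 -> NA

Answer: NA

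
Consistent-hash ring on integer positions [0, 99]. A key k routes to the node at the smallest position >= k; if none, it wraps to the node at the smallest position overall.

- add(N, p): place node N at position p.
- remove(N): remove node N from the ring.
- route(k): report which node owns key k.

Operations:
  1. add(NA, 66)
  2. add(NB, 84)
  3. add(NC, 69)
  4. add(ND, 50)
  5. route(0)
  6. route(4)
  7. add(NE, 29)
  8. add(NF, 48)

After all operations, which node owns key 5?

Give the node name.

Answer: NE

Derivation:
Op 1: add NA@66 -> ring=[66:NA]
Op 2: add NB@84 -> ring=[66:NA,84:NB]
Op 3: add NC@69 -> ring=[66:NA,69:NC,84:NB]
Op 4: add ND@50 -> ring=[50:ND,66:NA,69:NC,84:NB]
Op 5: route key 0: smallest pos >= 0 is 50 -> ND
Op 6: route key 4: smallest pos >= 4 is 50 -> ND
Op 7: add NE@29 -> ring=[29:NE,50:ND,66:NA,69:NC,84:NB]
Op 8: add NF@48 -> ring=[29:NE,48:NF,50:ND,66:NA,69:NC,84:NB]
Final route key 5: smallest pos >= 5 is 29 -> NE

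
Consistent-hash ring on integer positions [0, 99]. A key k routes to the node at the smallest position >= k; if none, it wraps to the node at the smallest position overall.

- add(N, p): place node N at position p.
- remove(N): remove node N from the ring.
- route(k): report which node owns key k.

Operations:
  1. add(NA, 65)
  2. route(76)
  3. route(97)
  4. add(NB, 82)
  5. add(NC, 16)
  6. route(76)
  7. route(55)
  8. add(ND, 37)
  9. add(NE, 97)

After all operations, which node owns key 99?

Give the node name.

Op 1: add NA@65 -> ring=[65:NA]
Op 2: route key 76: none >= 76, wrap to smallest pos 65 -> NA
Op 3: route key 97: none >= 97, wrap to smallest pos 65 -> NA
Op 4: add NB@82 -> ring=[65:NA,82:NB]
Op 5: add NC@16 -> ring=[16:NC,65:NA,82:NB]
Op 6: route key 76: smallest pos >= 76 is 82 -> NB
Op 7: route key 55: smallest pos >= 55 is 65 -> NA
Op 8: add ND@37 -> ring=[16:NC,37:ND,65:NA,82:NB]
Op 9: add NE@97 -> ring=[16:NC,37:ND,65:NA,82:NB,97:NE]
Final route key 99: none >= 99, wrap to smallest pos 16 -> NC

Answer: NC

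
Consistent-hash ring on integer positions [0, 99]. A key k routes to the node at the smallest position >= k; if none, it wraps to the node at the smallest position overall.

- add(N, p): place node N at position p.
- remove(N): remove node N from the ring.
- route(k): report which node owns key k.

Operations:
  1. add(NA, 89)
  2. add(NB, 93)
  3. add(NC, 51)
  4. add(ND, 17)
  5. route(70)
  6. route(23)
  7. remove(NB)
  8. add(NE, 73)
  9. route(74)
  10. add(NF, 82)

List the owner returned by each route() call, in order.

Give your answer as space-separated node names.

Op 1: add NA@89 -> ring=[89:NA]
Op 2: add NB@93 -> ring=[89:NA,93:NB]
Op 3: add NC@51 -> ring=[51:NC,89:NA,93:NB]
Op 4: add ND@17 -> ring=[17:ND,51:NC,89:NA,93:NB]
Op 5: route key 70: smallest pos >= 70 is 89 -> NA
Op 6: route key 23: smallest pos >= 23 is 51 -> NC
Op 7: remove NB -> ring=[17:ND,51:NC,89:NA]
Op 8: add NE@73 -> ring=[17:ND,51:NC,73:NE,89:NA]
Op 9: route key 74: smallest pos >= 74 is 89 -> NA
Op 10: add NF@82 -> ring=[17:ND,51:NC,73:NE,82:NF,89:NA]

Answer: NA NC NA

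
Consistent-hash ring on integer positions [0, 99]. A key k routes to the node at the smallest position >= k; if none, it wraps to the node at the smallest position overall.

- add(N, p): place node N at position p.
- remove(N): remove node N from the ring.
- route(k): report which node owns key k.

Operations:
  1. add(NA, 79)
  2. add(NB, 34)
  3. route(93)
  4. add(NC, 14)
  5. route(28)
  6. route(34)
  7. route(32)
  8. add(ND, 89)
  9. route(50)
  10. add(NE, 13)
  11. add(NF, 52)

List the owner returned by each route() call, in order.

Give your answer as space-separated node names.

Answer: NB NB NB NB NA

Derivation:
Op 1: add NA@79 -> ring=[79:NA]
Op 2: add NB@34 -> ring=[34:NB,79:NA]
Op 3: route key 93: none >= 93, wrap to smallest pos 34 -> NB
Op 4: add NC@14 -> ring=[14:NC,34:NB,79:NA]
Op 5: route key 28: smallest pos >= 28 is 34 -> NB
Op 6: route key 34: smallest pos >= 34 is 34 -> NB
Op 7: route key 32: smallest pos >= 32 is 34 -> NB
Op 8: add ND@89 -> ring=[14:NC,34:NB,79:NA,89:ND]
Op 9: route key 50: smallest pos >= 50 is 79 -> NA
Op 10: add NE@13 -> ring=[13:NE,14:NC,34:NB,79:NA,89:ND]
Op 11: add NF@52 -> ring=[13:NE,14:NC,34:NB,52:NF,79:NA,89:ND]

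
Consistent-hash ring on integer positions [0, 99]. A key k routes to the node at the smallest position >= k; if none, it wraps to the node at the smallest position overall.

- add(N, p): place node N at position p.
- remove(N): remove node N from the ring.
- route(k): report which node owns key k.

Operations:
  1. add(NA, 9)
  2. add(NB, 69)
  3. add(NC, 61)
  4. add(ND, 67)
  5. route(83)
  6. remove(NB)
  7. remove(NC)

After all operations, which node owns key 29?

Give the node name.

Op 1: add NA@9 -> ring=[9:NA]
Op 2: add NB@69 -> ring=[9:NA,69:NB]
Op 3: add NC@61 -> ring=[9:NA,61:NC,69:NB]
Op 4: add ND@67 -> ring=[9:NA,61:NC,67:ND,69:NB]
Op 5: route key 83: none >= 83, wrap to smallest pos 9 -> NA
Op 6: remove NB -> ring=[9:NA,61:NC,67:ND]
Op 7: remove NC -> ring=[9:NA,67:ND]
Final route key 29: smallest pos >= 29 is 67 -> ND

Answer: ND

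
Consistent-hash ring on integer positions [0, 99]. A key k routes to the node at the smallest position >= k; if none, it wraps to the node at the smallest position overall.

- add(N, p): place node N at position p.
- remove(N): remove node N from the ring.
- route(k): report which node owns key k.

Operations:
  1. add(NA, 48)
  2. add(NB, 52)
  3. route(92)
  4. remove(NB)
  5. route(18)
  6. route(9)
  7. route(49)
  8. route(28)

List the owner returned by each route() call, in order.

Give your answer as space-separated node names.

Op 1: add NA@48 -> ring=[48:NA]
Op 2: add NB@52 -> ring=[48:NA,52:NB]
Op 3: route key 92: none >= 92, wrap to smallest pos 48 -> NA
Op 4: remove NB -> ring=[48:NA]
Op 5: route key 18: smallest pos >= 18 is 48 -> NA
Op 6: route key 9: smallest pos >= 9 is 48 -> NA
Op 7: route key 49: none >= 49, wrap to smallest pos 48 -> NA
Op 8: route key 28: smallest pos >= 28 is 48 -> NA

Answer: NA NA NA NA NA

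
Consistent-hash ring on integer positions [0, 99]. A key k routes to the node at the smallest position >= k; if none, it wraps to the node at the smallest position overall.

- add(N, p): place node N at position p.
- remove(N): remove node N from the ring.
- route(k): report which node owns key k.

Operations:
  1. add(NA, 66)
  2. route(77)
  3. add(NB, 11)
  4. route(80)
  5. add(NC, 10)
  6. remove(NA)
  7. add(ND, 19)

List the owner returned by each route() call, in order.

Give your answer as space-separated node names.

Op 1: add NA@66 -> ring=[66:NA]
Op 2: route key 77: none >= 77, wrap to smallest pos 66 -> NA
Op 3: add NB@11 -> ring=[11:NB,66:NA]
Op 4: route key 80: none >= 80, wrap to smallest pos 11 -> NB
Op 5: add NC@10 -> ring=[10:NC,11:NB,66:NA]
Op 6: remove NA -> ring=[10:NC,11:NB]
Op 7: add ND@19 -> ring=[10:NC,11:NB,19:ND]

Answer: NA NB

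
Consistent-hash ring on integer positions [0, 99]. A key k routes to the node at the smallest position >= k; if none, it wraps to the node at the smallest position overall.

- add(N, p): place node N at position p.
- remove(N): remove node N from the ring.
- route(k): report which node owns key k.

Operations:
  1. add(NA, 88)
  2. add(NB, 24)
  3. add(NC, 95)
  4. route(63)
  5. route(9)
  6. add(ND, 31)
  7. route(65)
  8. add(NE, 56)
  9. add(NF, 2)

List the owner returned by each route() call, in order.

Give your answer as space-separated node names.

Answer: NA NB NA

Derivation:
Op 1: add NA@88 -> ring=[88:NA]
Op 2: add NB@24 -> ring=[24:NB,88:NA]
Op 3: add NC@95 -> ring=[24:NB,88:NA,95:NC]
Op 4: route key 63: smallest pos >= 63 is 88 -> NA
Op 5: route key 9: smallest pos >= 9 is 24 -> NB
Op 6: add ND@31 -> ring=[24:NB,31:ND,88:NA,95:NC]
Op 7: route key 65: smallest pos >= 65 is 88 -> NA
Op 8: add NE@56 -> ring=[24:NB,31:ND,56:NE,88:NA,95:NC]
Op 9: add NF@2 -> ring=[2:NF,24:NB,31:ND,56:NE,88:NA,95:NC]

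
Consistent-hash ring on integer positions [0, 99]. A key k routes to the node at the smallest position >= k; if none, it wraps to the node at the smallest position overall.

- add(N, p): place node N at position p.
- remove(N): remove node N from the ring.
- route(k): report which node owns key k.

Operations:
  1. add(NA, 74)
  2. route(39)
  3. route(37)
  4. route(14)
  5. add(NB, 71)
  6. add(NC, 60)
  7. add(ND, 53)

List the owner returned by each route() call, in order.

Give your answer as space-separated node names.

Op 1: add NA@74 -> ring=[74:NA]
Op 2: route key 39: smallest pos >= 39 is 74 -> NA
Op 3: route key 37: smallest pos >= 37 is 74 -> NA
Op 4: route key 14: smallest pos >= 14 is 74 -> NA
Op 5: add NB@71 -> ring=[71:NB,74:NA]
Op 6: add NC@60 -> ring=[60:NC,71:NB,74:NA]
Op 7: add ND@53 -> ring=[53:ND,60:NC,71:NB,74:NA]

Answer: NA NA NA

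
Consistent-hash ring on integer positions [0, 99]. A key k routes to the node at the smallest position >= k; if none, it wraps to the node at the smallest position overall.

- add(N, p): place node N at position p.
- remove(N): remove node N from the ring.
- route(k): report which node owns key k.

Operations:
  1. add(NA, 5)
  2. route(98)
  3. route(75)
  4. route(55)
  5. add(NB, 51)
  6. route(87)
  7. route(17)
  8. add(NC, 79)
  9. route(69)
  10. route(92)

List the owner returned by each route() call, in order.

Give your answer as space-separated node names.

Op 1: add NA@5 -> ring=[5:NA]
Op 2: route key 98: none >= 98, wrap to smallest pos 5 -> NA
Op 3: route key 75: none >= 75, wrap to smallest pos 5 -> NA
Op 4: route key 55: none >= 55, wrap to smallest pos 5 -> NA
Op 5: add NB@51 -> ring=[5:NA,51:NB]
Op 6: route key 87: none >= 87, wrap to smallest pos 5 -> NA
Op 7: route key 17: smallest pos >= 17 is 51 -> NB
Op 8: add NC@79 -> ring=[5:NA,51:NB,79:NC]
Op 9: route key 69: smallest pos >= 69 is 79 -> NC
Op 10: route key 92: none >= 92, wrap to smallest pos 5 -> NA

Answer: NA NA NA NA NB NC NA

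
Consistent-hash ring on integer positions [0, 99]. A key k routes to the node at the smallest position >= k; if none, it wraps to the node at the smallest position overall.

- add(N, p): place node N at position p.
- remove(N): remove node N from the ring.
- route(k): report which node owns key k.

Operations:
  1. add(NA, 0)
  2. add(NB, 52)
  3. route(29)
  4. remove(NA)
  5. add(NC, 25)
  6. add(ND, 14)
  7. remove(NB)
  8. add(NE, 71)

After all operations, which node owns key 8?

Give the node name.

Op 1: add NA@0 -> ring=[0:NA]
Op 2: add NB@52 -> ring=[0:NA,52:NB]
Op 3: route key 29: smallest pos >= 29 is 52 -> NB
Op 4: remove NA -> ring=[52:NB]
Op 5: add NC@25 -> ring=[25:NC,52:NB]
Op 6: add ND@14 -> ring=[14:ND,25:NC,52:NB]
Op 7: remove NB -> ring=[14:ND,25:NC]
Op 8: add NE@71 -> ring=[14:ND,25:NC,71:NE]
Final route key 8: smallest pos >= 8 is 14 -> ND

Answer: ND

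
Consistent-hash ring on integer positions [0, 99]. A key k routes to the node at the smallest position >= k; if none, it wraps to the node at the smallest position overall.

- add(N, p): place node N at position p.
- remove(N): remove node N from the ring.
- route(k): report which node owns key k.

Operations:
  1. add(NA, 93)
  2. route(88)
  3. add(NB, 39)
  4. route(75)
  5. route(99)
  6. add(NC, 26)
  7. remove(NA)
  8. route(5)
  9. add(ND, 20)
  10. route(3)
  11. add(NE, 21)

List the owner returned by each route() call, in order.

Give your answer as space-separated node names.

Answer: NA NA NB NC ND

Derivation:
Op 1: add NA@93 -> ring=[93:NA]
Op 2: route key 88: smallest pos >= 88 is 93 -> NA
Op 3: add NB@39 -> ring=[39:NB,93:NA]
Op 4: route key 75: smallest pos >= 75 is 93 -> NA
Op 5: route key 99: none >= 99, wrap to smallest pos 39 -> NB
Op 6: add NC@26 -> ring=[26:NC,39:NB,93:NA]
Op 7: remove NA -> ring=[26:NC,39:NB]
Op 8: route key 5: smallest pos >= 5 is 26 -> NC
Op 9: add ND@20 -> ring=[20:ND,26:NC,39:NB]
Op 10: route key 3: smallest pos >= 3 is 20 -> ND
Op 11: add NE@21 -> ring=[20:ND,21:NE,26:NC,39:NB]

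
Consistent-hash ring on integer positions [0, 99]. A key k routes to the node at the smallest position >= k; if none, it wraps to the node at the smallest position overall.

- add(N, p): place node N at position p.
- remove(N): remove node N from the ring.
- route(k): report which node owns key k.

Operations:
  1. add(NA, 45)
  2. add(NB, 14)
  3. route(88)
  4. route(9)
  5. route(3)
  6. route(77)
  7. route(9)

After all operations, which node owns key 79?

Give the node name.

Answer: NB

Derivation:
Op 1: add NA@45 -> ring=[45:NA]
Op 2: add NB@14 -> ring=[14:NB,45:NA]
Op 3: route key 88: none >= 88, wrap to smallest pos 14 -> NB
Op 4: route key 9: smallest pos >= 9 is 14 -> NB
Op 5: route key 3: smallest pos >= 3 is 14 -> NB
Op 6: route key 77: none >= 77, wrap to smallest pos 14 -> NB
Op 7: route key 9: smallest pos >= 9 is 14 -> NB
Final route key 79: none >= 79, wrap to smallest pos 14 -> NB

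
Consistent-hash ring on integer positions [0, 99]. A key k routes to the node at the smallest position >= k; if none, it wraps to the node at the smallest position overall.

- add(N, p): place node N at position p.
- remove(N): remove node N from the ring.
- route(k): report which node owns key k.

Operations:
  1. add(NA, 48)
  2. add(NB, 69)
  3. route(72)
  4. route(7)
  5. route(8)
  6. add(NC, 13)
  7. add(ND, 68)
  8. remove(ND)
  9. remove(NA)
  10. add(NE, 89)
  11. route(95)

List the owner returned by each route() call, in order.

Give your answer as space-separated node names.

Op 1: add NA@48 -> ring=[48:NA]
Op 2: add NB@69 -> ring=[48:NA,69:NB]
Op 3: route key 72: none >= 72, wrap to smallest pos 48 -> NA
Op 4: route key 7: smallest pos >= 7 is 48 -> NA
Op 5: route key 8: smallest pos >= 8 is 48 -> NA
Op 6: add NC@13 -> ring=[13:NC,48:NA,69:NB]
Op 7: add ND@68 -> ring=[13:NC,48:NA,68:ND,69:NB]
Op 8: remove ND -> ring=[13:NC,48:NA,69:NB]
Op 9: remove NA -> ring=[13:NC,69:NB]
Op 10: add NE@89 -> ring=[13:NC,69:NB,89:NE]
Op 11: route key 95: none >= 95, wrap to smallest pos 13 -> NC

Answer: NA NA NA NC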